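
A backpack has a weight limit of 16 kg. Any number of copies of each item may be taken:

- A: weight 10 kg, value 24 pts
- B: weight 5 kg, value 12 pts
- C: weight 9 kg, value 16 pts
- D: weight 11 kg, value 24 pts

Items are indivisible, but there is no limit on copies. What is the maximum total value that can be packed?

36 pts

Best value-per-unit is A at 24/10; filling with it alone gives 1×24 = 24.
Optimal mix: 1×A + 1×B → weight 15, value 36.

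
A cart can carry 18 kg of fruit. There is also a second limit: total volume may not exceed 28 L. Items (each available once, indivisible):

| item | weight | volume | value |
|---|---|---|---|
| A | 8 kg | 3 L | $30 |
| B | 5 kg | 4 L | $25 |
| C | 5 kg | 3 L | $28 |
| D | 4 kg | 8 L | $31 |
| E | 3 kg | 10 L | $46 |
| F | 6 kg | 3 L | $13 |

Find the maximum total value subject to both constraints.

$130

Feasible sets respecting both limits:
- B+C+D+E: weight 17, volume 25, value 130
- C+D+E+F: weight 18, volume 24, value 118
- B+D+E+F: weight 18, volume 25, value 115
- A+D+E: weight 15, volume 21, value 107
Best: $130.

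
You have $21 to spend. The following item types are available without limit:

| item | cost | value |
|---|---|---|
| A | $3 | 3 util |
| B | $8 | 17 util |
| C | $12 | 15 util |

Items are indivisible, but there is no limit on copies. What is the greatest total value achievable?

Best value-per-unit is B at 17/8; filling with it alone gives 2×17 = 34.
Optimal mix: 1×A + 2×B → cost 19, value 37.

37 util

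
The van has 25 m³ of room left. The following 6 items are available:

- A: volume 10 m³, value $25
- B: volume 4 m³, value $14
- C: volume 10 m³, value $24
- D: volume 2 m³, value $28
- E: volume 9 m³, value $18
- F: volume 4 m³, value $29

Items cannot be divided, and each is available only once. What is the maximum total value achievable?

$100

Check high-value combinations within 25 m³:
- A+D+E+F: volume 10+2+9+4=25, value 25+28+18+29=100
- C+D+E+F: volume 10+2+9+4=25, value 24+28+18+29=99
- A+B+D+F: volume 10+4+2+4=20, value 25+14+28+29=96
- B+C+D+F: volume 4+10+2+4=20, value 14+24+28+29=95
Best: $100.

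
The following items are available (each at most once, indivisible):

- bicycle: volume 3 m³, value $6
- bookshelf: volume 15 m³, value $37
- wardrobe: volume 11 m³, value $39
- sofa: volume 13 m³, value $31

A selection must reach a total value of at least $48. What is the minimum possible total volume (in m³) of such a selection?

24

Subsets with value ≥ 48, sorted by total volume:
- wardrobe+sofa: volume 24, value 70
- bookshelf+wardrobe: volume 26, value 76
- bicycle+wardrobe+sofa: volume 27, value 76
- bookshelf+sofa: volume 28, value 68
Minimum volume: 24 m³.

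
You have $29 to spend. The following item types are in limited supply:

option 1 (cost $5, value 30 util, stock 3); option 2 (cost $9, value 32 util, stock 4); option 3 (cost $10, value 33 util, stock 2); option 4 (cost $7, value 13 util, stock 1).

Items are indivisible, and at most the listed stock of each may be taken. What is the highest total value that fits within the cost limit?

125 util

Best selections within cost 29 and stock limits:
- 2×option 1 + 1×option 2 + 1×option 3: cost 29, value 125
- 2×option 1 + 2×option 2: cost 28, value 124
- 3×option 1 + 1×option 3: cost 25, value 123
- 3×option 1 + 1×option 2: cost 24, value 122
Best: 125 util.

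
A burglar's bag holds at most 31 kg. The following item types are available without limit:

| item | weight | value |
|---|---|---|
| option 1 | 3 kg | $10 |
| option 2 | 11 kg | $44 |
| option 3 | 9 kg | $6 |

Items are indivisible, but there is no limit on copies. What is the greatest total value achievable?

Best value-per-unit is option 2 at 44/11; filling with it alone gives 2×44 = 88.
Optimal mix: 3×option 1 + 2×option 2 → weight 31, value 118.

$118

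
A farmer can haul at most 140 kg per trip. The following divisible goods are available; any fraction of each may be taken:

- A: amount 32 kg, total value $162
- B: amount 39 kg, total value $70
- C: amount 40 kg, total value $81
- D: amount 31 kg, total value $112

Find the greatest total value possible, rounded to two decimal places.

421.41

Take in order of value per unit:
- A (162/32 per unit): all 32 → value 162, running total 162.00
- D (112/31 per unit): all 31 → value 112, running total 274.00
- C (81/40 per unit): all 40 → value 81, running total 355.00
- B (70/39 per unit): 37 of 39 → value 37×70/39 = 66.4103, running total 421.41
Total 421.41.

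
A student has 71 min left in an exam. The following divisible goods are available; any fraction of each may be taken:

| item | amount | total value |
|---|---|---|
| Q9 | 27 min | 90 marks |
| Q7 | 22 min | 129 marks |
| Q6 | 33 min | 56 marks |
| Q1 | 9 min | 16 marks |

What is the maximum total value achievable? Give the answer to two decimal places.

257.06

Take in order of value per unit:
- Q7 (129/22 per unit): all 22 → value 129, running total 129.00
- Q9 (90/27 per unit): all 27 → value 90, running total 219.00
- Q1 (16/9 per unit): all 9 → value 16, running total 235.00
- Q6 (56/33 per unit): 13 of 33 → value 13×56/33 = 22.0606, running total 257.06
Total 257.06.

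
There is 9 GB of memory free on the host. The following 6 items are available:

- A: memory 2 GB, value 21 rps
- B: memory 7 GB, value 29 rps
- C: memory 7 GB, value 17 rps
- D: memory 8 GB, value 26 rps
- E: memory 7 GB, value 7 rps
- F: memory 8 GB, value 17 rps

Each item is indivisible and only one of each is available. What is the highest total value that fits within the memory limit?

50 rps

Check high-value combinations within 9 GB:
- A+B: memory 2+7=9, value 21+29=50
- A+C: memory 2+7=9, value 21+17=38
- B: memory 7, value 29
- A+E: memory 2+7=9, value 21+7=28
Best: 50 rps.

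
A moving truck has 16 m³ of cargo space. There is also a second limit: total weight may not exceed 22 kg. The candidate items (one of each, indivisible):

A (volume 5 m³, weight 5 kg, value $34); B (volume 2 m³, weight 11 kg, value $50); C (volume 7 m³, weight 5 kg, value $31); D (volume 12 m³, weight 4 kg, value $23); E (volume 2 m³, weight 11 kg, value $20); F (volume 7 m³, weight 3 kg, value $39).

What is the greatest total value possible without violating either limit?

$123

Feasible sets respecting both limits:
- A+B+F: volume 14, weight 19, value 123
- B+C+F: volume 16, weight 19, value 120
- A+B+C: volume 14, weight 21, value 115
Best: $123.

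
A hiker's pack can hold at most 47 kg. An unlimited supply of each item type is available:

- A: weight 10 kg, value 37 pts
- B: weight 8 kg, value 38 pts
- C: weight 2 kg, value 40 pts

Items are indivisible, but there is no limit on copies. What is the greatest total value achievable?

Best value-per-unit is C at 40/2, and filling with it alone uses weight 23×2=46. No mix of the others beats 23×40 = 920.

920 pts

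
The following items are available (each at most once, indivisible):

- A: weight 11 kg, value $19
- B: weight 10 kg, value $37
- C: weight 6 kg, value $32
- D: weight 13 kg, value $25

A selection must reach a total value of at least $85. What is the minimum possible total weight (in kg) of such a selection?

Subsets with value ≥ 85, sorted by total weight:
- A+B+C: weight 27, value 88
- B+C+D: weight 29, value 94
- A+B+C+D: weight 40, value 113
Minimum weight: 27 kg.

27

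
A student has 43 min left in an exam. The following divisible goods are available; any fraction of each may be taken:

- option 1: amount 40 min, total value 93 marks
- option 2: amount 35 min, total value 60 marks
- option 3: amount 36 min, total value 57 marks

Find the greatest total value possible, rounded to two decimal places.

Take in order of value per unit:
- option 1 (93/40 per unit): all 40 → value 93, running total 93.00
- option 2 (60/35 per unit): 3 of 35 → value 3×60/35 = 5.1429, running total 98.14
Total 98.14.

98.14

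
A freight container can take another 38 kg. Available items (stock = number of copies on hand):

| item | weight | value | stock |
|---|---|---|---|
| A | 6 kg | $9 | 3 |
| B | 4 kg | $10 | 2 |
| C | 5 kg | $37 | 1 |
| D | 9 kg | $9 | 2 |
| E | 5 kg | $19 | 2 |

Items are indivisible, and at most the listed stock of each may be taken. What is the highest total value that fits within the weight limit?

Top feasible selections:
- 2×A + 2×B + 1×C + 2×E: weight 35, value 113
- 1×A + 2×B + 1×C + 1×D + 2×E: weight 38, value 113
- 3×A + 1×B + 1×C + 2×E: weight 37, value 112
Best: $113.

$113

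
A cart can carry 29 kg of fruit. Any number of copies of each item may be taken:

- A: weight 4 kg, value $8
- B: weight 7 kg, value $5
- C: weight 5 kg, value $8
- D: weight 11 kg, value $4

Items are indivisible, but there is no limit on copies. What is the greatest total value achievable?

$56

Best value-per-unit is A at 8/4, and filling with it alone uses weight 7×4=28. No mix of the others beats 7×8 = 56.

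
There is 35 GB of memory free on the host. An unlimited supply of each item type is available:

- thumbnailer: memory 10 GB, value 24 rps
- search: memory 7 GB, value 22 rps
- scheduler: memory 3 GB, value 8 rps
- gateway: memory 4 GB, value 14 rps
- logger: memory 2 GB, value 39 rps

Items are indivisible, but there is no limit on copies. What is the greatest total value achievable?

663 rps

Best value-per-unit is logger at 39/2, and filling with it alone uses memory 17×2=34. No mix of the others beats 17×39 = 663.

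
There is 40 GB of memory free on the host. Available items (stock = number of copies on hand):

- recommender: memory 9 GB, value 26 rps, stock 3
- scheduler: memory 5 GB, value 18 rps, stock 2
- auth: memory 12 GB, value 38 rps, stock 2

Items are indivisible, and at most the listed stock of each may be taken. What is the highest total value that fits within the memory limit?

Best selections within memory 40 and stock limits:
- 2×recommender + 2×scheduler + 1×auth: memory 40, value 126
- 1×recommender + 1×scheduler + 2×auth: memory 38, value 120
- 3×recommender + 1×auth: memory 39, value 116
Best: 126 rps.

126 rps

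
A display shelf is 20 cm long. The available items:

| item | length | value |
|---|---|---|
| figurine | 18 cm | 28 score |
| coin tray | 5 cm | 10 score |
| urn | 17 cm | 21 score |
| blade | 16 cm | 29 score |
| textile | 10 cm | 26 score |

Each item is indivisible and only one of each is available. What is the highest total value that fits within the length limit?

36 score

Check high-value combinations within 20 cm:
- coin tray+textile: length 5+10=15, value 10+26=36
- blade: length 16, value 29
- figurine: length 18, value 28
Best: 36 score.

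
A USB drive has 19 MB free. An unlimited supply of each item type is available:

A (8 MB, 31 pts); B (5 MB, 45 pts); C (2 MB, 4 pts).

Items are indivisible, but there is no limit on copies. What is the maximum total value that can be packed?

Best value-per-unit is B at 45/5; filling with it alone gives 3×45 = 135.
Optimal mix: 3×B + 2×C → size 19, value 143.

143 pts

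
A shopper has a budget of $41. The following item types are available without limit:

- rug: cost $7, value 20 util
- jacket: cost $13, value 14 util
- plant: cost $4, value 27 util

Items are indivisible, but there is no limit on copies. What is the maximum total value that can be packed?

270 util

Best value-per-unit is plant at 27/4, and filling with it alone uses cost 10×4=40. No mix of the others beats 10×27 = 270.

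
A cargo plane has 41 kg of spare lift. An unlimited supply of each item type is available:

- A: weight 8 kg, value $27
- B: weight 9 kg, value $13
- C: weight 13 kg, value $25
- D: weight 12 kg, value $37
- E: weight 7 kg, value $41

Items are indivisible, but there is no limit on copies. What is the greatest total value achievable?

Best value-per-unit is E at 41/7, and filling with it alone uses weight 5×7=35. No mix of the others beats 5×41 = 205.

$205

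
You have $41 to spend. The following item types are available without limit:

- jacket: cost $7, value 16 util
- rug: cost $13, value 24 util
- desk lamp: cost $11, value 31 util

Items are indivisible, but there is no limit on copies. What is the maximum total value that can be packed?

Best value-per-unit is desk lamp at 31/11; filling with it alone gives 3×31 = 93.
Optimal mix: 1×jacket + 3×desk lamp → cost 40, value 109.

109 util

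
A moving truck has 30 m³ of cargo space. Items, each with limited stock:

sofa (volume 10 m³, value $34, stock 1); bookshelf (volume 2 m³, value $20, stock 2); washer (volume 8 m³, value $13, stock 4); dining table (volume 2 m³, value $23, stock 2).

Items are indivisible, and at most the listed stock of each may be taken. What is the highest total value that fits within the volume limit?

Best selections within volume 30 and stock limits:
- 1×sofa + 2×bookshelf + 1×washer + 2×dining table: volume 26, value 133
- 1×sofa + 2×bookshelf + 2×dining table: volume 18, value 120
- 1×sofa + 1×bookshelf + 1×washer + 2×dining table: volume 24, value 113
Best: $133.

$133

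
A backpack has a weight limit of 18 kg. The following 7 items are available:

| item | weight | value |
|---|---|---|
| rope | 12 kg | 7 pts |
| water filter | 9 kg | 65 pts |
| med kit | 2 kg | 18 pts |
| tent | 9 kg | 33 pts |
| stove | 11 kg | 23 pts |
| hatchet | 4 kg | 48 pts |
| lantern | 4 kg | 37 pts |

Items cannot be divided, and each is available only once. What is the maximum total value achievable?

Check high-value combinations within 18 kg:
- water filter+hatchet+lantern: weight 9+4+4=17, value 65+48+37=150
- water filter+med kit+hatchet: weight 9+2+4=15, value 65+18+48=131
- water filter+med kit+lantern: weight 9+2+4=15, value 65+18+37=120
- tent+hatchet+lantern: weight 9+4+4=17, value 33+48+37=118
Best: 150 pts.

150 pts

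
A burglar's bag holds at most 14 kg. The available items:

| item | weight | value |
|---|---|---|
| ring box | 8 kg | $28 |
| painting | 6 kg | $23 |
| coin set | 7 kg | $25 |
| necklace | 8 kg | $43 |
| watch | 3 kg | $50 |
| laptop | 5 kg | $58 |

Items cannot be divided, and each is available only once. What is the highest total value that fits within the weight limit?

$131

Check high-value combinations within 14 kg:
- painting+watch+laptop: weight 6+3+5=14, value 23+50+58=131
- watch+laptop: weight 3+5=8, value 50+58=108
- necklace+laptop: weight 8+5=13, value 43+58=101
- necklace+watch: weight 8+3=11, value 43+50=93
Best: $131.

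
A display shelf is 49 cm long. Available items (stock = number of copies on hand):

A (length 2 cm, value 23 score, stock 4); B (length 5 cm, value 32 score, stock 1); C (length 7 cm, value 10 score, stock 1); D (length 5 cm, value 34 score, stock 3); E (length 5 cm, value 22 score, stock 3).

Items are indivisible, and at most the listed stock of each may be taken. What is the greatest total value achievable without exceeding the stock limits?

Top feasible selections:
- 4×A + 1×B + 3×D + 3×E: length 43, value 292
- 4×A + 1×B + 1×C + 3×D + 2×E: length 45, value 280
- 3×A + 1×B + 1×C + 3×D + 3×E: length 48, value 279
- 4×A + 1×B + 3×D + 2×E: length 38, value 270
Best: 292 score.

292 score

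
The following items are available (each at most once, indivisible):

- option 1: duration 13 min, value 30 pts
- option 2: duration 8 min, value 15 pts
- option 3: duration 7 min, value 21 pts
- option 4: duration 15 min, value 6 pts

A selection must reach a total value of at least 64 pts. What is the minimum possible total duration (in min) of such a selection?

Subsets with value ≥ 64, sorted by total duration:
- option 1+option 2+option 3: duration 28, value 66
- option 1+option 2+option 3+option 4: duration 43, value 72
Minimum duration: 28 min.

28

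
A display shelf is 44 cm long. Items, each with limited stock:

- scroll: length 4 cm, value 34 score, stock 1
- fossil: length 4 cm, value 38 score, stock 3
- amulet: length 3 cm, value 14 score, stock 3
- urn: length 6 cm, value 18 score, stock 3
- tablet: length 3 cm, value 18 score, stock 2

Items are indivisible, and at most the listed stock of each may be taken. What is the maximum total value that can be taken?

262 score

Top feasible selections:
- 1×scroll + 3×fossil + 3×amulet + 2×urn + 2×tablet: length 43, value 262
- 1×scroll + 3×fossil + 1×amulet + 3×urn + 2×tablet: length 43, value 252
- 1×scroll + 3×fossil + 2×amulet + 2×urn + 2×tablet: length 40, value 248
Best: 262 score.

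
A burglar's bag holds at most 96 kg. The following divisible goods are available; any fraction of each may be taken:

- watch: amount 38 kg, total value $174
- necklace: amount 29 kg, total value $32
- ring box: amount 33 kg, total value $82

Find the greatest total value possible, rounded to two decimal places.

Take in order of value per unit:
- watch (174/38 per unit): all 38 → value 174, running total 174.00
- ring box (82/33 per unit): all 33 → value 82, running total 256.00
- necklace (32/29 per unit): 25 of 29 → value 25×32/29 = 27.5862, running total 283.59
Total 283.59.

283.59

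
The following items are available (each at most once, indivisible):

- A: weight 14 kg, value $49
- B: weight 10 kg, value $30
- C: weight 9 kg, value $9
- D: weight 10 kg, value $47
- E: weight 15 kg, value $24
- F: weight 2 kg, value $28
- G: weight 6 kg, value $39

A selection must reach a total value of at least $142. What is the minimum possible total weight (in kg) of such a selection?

Subsets with value ≥ 142, sorted by total weight:
- B+D+F+G: weight 28, value 144
- A+D+F+G: weight 32, value 163
Minimum weight: 28 kg.

28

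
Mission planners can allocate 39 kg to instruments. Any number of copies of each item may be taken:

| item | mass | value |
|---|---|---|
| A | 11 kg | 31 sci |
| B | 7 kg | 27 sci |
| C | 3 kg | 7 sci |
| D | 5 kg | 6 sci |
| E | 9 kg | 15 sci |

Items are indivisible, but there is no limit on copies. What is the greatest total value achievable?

142 sci

Best value-per-unit is B at 27/7; filling with it alone gives 5×27 = 135.
Optimal mix: 5×B + 1×C → mass 38, value 142.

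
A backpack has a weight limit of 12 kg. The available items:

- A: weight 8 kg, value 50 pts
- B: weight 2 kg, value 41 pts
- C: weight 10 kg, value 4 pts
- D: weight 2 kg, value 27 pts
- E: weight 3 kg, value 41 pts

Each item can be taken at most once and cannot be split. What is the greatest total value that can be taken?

118 pts

Check high-value combinations within 12 kg:
- A+B+D: weight 8+2+2=12, value 50+41+27=118
- B+D+E: weight 2+2+3=7, value 41+27+41=109
- A+B: weight 8+2=10, value 50+41=91
- A+E: weight 8+3=11, value 50+41=91
- B+E: weight 2+3=5, value 41+41=82
Best: 118 pts.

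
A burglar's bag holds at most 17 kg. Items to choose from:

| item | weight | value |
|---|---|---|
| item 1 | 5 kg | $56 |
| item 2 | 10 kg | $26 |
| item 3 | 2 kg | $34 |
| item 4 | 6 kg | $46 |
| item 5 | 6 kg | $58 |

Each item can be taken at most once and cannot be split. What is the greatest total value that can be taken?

Check high-value combinations within 17 kg:
- item 1+item 4+item 5: weight 5+6+6=17, value 56+46+58=160
- item 1+item 3+item 5: weight 5+2+6=13, value 56+34+58=148
- item 3+item 4+item 5: weight 2+6+6=14, value 34+46+58=138
- item 1+item 3+item 4: weight 5+2+6=13, value 56+34+46=136
Best: $160.

$160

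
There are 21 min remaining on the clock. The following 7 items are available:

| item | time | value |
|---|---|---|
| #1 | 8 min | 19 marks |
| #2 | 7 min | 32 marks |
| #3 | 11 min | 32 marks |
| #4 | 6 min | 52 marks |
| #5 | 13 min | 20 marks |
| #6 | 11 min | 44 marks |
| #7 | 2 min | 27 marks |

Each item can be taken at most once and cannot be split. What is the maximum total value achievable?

123 marks

Check high-value combinations within 21 min:
- #4+#6+#7: time 6+11+2=19, value 52+44+27=123
- #2+#4+#7: time 7+6+2=15, value 32+52+27=111
- #3+#4+#7: time 11+6+2=19, value 32+52+27=111
- #2+#6+#7: time 7+11+2=20, value 32+44+27=103
- #1+#2+#4: time 8+7+6=21, value 19+32+52=103
Best: 123 marks.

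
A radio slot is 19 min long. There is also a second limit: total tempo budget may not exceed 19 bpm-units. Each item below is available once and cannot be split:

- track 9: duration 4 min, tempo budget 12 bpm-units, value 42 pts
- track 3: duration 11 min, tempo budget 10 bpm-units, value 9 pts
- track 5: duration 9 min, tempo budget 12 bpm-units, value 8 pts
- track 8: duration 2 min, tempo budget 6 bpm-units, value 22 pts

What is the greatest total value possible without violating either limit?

64 pts

Feasible sets respecting both limits:
- track 9+track 8: duration 6, tempo budget 18, value 64
- track 9: duration 4, tempo budget 12, value 42
- track 3+track 8: duration 13, tempo budget 16, value 31
Best: 64 pts.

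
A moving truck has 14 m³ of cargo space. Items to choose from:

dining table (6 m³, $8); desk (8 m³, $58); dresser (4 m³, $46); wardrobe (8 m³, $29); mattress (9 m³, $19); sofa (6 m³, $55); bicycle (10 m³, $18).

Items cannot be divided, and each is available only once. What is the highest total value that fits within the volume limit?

This is a 0/1 knapsack; check combinations near the capacity.
- desk+sofa: volume 8+6=14, value 58+55=113
- desk+dresser: volume 8+4=12, value 58+46=104
- dresser+sofa: volume 4+6=10, value 46+55=101
- wardrobe+sofa: volume 8+6=14, value 29+55=84
- dresser+wardrobe: volume 4+8=12, value 46+29=75
Best: $113.

$113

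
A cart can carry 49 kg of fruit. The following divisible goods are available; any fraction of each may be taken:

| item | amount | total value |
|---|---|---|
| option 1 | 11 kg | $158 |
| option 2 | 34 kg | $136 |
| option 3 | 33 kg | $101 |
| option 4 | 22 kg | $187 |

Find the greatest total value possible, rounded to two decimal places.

Take in order of value per unit:
- option 1 (158/11 per unit): all 11 → value 158, running total 158.00
- option 4 (187/22 per unit): all 22 → value 187, running total 345.00
- option 2 (136/34 per unit): 16 of 34 → value 16×136/34 = 64.0000, running total 409.00
Total 409.00.

409.00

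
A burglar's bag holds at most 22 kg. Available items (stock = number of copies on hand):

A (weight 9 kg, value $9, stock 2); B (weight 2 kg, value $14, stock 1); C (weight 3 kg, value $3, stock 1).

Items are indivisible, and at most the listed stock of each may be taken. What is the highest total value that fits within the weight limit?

$32

Best selections within weight 22 and stock limits:
- 2×A + 1×B: weight 20, value 32
- 1×A + 1×B + 1×C: weight 14, value 26
- 1×A + 1×B: weight 11, value 23
Best: $32.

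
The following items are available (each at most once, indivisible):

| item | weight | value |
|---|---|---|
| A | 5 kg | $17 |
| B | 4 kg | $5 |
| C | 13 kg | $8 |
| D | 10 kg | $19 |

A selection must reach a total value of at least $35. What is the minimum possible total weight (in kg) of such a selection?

15

Subsets with value ≥ 35, sorted by total weight:
- A+D: weight 15, value 36
- A+B+D: weight 19, value 41
- A+C+D: weight 28, value 44
Minimum weight: 15 kg.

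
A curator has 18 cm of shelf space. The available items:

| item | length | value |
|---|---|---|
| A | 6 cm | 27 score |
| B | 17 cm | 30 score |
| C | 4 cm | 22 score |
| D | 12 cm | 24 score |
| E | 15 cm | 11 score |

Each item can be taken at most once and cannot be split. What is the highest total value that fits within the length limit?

Check high-value combinations within 18 cm:
- A+D: length 6+12=18, value 27+24=51
- A+C: length 6+4=10, value 27+22=49
- C+D: length 4+12=16, value 22+24=46
Best: 51 score.

51 score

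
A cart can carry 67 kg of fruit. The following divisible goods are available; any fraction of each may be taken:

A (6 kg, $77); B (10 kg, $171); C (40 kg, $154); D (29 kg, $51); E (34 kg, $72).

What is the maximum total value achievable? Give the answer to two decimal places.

425.29

Take in order of value per unit:
- B (171/10 per unit): all 10 → value 171, running total 171.00
- A (77/6 per unit): all 6 → value 77, running total 248.00
- C (154/40 per unit): all 40 → value 154, running total 402.00
- E (72/34 per unit): 11 of 34 → value 11×72/34 = 23.2941, running total 425.29
Total 425.29.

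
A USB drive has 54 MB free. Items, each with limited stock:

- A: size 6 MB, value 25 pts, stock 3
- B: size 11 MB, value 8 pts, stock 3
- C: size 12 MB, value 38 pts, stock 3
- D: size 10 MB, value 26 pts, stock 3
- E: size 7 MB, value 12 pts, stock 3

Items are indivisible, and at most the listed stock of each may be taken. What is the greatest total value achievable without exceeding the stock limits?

Top feasible selections:
- 3×A + 3×C: size 54, value 189
- 3×A + 2×C + 1×D: size 52, value 177
Best: 189 pts.

189 pts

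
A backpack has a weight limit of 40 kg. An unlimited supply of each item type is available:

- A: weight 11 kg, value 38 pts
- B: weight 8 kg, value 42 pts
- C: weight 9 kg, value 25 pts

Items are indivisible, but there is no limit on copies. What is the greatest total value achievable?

Best value-per-unit is B at 42/8, and filling with it alone uses weight 5×8=40. No mix of the others beats 5×42 = 210.

210 pts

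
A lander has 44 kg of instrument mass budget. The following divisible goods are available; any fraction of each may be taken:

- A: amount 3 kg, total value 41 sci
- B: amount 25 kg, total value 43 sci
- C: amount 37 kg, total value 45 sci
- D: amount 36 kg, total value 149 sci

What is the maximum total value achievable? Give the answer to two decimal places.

Take in order of value per unit:
- A (41/3 per unit): all 3 → value 41, running total 41.00
- D (149/36 per unit): all 36 → value 149, running total 190.00
- B (43/25 per unit): 5 of 25 → value 5×43/25 = 8.6000, running total 198.60
Total 198.60.

198.60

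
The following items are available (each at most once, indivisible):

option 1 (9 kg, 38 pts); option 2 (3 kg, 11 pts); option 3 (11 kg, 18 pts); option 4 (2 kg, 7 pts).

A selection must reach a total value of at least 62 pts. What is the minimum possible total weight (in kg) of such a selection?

Subsets with value ≥ 62, sorted by total weight:
- option 1+option 3+option 4: weight 22, value 63
- option 1+option 2+option 3: weight 23, value 67
- option 1+option 2+option 3+option 4: weight 25, value 74
Minimum weight: 22 kg.

22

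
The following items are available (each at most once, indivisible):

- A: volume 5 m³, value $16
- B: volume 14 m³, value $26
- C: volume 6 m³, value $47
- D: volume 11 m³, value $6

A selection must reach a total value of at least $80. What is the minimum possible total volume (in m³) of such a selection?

Subsets with value ≥ 80, sorted by total volume:
- A+B+C: volume 25, value 89
- A+B+C+D: volume 36, value 95
Minimum volume: 25 m³.

25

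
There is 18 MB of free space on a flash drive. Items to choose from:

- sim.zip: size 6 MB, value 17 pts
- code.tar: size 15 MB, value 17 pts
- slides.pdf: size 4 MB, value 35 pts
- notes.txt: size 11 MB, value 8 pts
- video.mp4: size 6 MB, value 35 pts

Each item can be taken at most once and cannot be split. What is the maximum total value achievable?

87 pts

Check high-value combinations within 18 MB:
- sim.zip+slides.pdf+video.mp4: size 6+4+6=16, value 17+35+35=87
- slides.pdf+video.mp4: size 4+6=10, value 35+35=70
- sim.zip+slides.pdf: size 6+4=10, value 17+35=52
- sim.zip+video.mp4: size 6+6=12, value 17+35=52
Best: 87 pts.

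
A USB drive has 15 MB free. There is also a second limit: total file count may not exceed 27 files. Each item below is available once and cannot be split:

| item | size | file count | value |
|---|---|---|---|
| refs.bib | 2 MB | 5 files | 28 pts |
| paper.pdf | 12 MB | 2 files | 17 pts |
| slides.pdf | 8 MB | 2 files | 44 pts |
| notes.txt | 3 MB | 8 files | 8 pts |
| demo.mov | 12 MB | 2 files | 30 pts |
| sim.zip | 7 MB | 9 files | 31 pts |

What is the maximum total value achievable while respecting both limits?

Feasible sets respecting both limits:
- refs.bib+slides.pdf+notes.txt: size 13, file count 15, value 80
- slides.pdf+sim.zip: size 15, file count 11, value 75
- refs.bib+slides.pdf: size 10, file count 7, value 72
- refs.bib+notes.txt+sim.zip: size 12, file count 22, value 67
Best: 80 pts.

80 pts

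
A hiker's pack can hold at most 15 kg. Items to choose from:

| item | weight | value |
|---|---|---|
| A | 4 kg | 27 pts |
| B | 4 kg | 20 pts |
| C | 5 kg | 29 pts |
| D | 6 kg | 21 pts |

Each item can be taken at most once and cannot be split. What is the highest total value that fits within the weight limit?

Check high-value combinations within 15 kg:
- A+C+D: weight 4+5+6=15, value 27+29+21=77
- A+B+C: weight 4+4+5=13, value 27+20+29=76
- B+C+D: weight 4+5+6=15, value 20+29+21=70
Best: 77 pts.

77 pts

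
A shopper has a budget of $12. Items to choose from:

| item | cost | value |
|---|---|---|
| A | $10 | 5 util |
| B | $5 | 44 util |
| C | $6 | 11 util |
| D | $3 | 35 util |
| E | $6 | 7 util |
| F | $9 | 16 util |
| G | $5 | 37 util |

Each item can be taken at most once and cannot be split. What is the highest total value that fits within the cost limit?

This is a 0/1 knapsack; check combinations near the capacity.
- B+G: cost 5+5=10, value 44+37=81
- B+D: cost 5+3=8, value 44+35=79
- D+G: cost 3+5=8, value 35+37=72
- B+C: cost 5+6=11, value 44+11=55
- B+E: cost 5+6=11, value 44+7=51
Best: 81 util.

81 util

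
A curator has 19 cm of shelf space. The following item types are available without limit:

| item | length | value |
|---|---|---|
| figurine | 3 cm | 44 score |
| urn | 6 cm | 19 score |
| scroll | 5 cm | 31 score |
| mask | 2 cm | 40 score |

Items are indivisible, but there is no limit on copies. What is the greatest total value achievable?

364 score

Best value-per-unit is mask at 40/2; filling with it alone gives 9×40 = 360.
Optimal mix: 1×figurine + 8×mask → length 19, value 364.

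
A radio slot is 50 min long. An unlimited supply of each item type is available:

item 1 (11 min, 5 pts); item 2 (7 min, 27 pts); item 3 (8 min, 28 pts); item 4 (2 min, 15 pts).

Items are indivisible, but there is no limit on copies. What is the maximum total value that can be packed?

375 pts

Best value-per-unit is item 4 at 15/2, and filling with it alone uses duration 25×2=50. No mix of the others beats 25×15 = 375.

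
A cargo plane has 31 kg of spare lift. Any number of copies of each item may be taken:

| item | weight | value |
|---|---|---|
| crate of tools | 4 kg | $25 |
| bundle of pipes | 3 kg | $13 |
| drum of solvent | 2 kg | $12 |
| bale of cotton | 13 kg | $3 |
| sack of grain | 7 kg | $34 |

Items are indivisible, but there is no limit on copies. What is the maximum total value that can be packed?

$188

Best value-per-unit is crate of tools at 25/4; filling with it alone gives 7×25 = 175.
Optimal mix: 7×crate of tools + 1×bundle of pipes → weight 31, value 188.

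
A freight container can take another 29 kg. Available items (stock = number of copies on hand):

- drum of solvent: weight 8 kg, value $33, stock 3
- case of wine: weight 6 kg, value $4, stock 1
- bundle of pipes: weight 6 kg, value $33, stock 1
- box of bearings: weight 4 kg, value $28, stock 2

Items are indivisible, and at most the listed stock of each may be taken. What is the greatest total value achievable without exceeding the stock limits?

$127

Top feasible selections:
- 2×drum of solvent + 1×bundle of pipes + 1×box of bearings: weight 26, value 127
- 3×drum of solvent + 1×box of bearings: weight 28, value 127
- 1×drum of solvent + 1×case of wine + 1×bundle of pipes + 2×box of bearings: weight 28, value 126
Best: $127.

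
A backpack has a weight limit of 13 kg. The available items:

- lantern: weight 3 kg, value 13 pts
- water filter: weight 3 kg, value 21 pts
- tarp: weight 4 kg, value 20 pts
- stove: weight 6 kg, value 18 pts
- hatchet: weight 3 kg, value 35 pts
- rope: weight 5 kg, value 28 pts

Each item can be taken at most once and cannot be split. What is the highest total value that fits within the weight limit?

89 pts

Check high-value combinations within 13 kg:
- lantern+water filter+tarp+hatchet: weight 3+3+4+3=13, value 13+21+20+35=89
- water filter+hatchet+rope: weight 3+3+5=11, value 21+35+28=84
- tarp+hatchet+rope: weight 4+3+5=12, value 20+35+28=83
- water filter+tarp+hatchet: weight 3+4+3=10, value 21+20+35=76
- lantern+hatchet+rope: weight 3+3+5=11, value 13+35+28=76
Best: 89 pts.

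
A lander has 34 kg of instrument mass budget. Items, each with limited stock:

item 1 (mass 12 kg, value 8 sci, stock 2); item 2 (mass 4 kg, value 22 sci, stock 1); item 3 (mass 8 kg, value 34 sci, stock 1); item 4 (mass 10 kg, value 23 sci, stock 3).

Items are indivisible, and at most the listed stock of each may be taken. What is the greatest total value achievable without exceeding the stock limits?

102 sci

Top feasible selections:
- 1×item 2 + 1×item 3 + 2×item 4: mass 32, value 102
- 1×item 2 + 3×item 4: mass 34, value 91
- 1×item 1 + 1×item 2 + 1×item 3 + 1×item 4: mass 34, value 87
Best: 102 sci.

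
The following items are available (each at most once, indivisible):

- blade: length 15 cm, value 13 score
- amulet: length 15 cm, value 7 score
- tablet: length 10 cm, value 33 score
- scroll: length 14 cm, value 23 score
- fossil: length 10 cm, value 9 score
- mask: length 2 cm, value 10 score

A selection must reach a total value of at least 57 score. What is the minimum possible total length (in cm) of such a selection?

Subsets with value ≥ 57, sorted by total length:
- tablet+scroll+mask: length 26, value 66
- tablet+scroll+fossil: length 34, value 65
- tablet+scroll+fossil+mask: length 36, value 75
Minimum length: 26 cm.

26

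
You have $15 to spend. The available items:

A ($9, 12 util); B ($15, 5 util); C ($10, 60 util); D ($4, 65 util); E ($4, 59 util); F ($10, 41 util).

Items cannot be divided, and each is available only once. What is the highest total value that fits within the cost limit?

125 util

Check high-value combinations within $15:
- C+D: cost 10+4=14, value 60+65=125
- D+E: cost 4+4=8, value 65+59=124
- C+E: cost 10+4=14, value 60+59=119
Best: 125 util.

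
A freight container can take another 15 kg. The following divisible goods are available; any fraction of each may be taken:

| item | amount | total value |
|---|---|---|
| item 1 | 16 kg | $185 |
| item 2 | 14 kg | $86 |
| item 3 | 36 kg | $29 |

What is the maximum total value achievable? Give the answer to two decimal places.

173.44

Take in order of value per unit:
- item 1 (185/16 per unit): 15 of 16 → value 15×185/16 = 173.4375, running total 173.44
Total 173.44.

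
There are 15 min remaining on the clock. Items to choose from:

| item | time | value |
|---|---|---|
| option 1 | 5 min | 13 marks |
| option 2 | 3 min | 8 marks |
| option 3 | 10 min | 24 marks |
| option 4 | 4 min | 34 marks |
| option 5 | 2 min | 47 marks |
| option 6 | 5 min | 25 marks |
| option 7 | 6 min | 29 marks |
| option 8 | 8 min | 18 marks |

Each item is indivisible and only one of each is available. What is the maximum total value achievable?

118 marks

Check high-value combinations within 15 min:
- option 2+option 4+option 5+option 7: time 3+4+2+6=15, value 8+34+47+29=118
- option 2+option 4+option 5+option 6: time 3+4+2+5=14, value 8+34+47+25=114
- option 4+option 5+option 7: time 4+2+6=12, value 34+47+29=110
- option 4+option 5+option 6: time 4+2+5=11, value 34+47+25=106
Best: 118 marks.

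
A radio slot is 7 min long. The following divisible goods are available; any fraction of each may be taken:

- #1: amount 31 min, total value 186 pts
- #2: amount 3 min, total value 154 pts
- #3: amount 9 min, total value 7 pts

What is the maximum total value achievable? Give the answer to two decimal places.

Take in order of value per unit:
- #2 (154/3 per unit): all 3 → value 154, running total 154.00
- #1 (186/31 per unit): 4 of 31 → value 4×186/31 = 24.0000, running total 178.00
Total 178.00.

178.00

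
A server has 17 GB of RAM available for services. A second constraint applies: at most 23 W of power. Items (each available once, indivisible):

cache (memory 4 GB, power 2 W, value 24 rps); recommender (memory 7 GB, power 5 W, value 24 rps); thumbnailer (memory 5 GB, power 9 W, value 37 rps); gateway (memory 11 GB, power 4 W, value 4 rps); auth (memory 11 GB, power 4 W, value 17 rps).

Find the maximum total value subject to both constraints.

85 rps

Feasible sets respecting both limits:
- cache+recommender+thumbnailer: memory 16, power 16, value 85
- cache+thumbnailer: memory 9, power 11, value 61
- recommender+thumbnailer: memory 12, power 14, value 61
- thumbnailer+auth: memory 16, power 13, value 54
Best: 85 rps.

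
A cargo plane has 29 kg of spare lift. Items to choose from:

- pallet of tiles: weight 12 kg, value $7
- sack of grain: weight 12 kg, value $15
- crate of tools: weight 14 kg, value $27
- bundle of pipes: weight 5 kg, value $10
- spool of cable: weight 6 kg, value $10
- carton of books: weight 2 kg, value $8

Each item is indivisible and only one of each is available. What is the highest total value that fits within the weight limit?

This is a 0/1 knapsack; check combinations near the capacity.
- crate of tools+bundle of pipes+spool of cable+carton of books: weight 14+5+6+2=27, value 27+10+10+8=55
- sack of grain+crate of tools+carton of books: weight 12+14+2=28, value 15+27+8=50
- crate of tools+bundle of pipes+spool of cable: weight 14+5+6=25, value 27+10+10=47
Best: $55.

$55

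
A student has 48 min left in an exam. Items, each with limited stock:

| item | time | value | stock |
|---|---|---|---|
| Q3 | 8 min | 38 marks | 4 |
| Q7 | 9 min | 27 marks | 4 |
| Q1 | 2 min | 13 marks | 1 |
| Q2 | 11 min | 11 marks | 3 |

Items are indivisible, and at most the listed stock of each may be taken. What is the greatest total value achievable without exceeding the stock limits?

192 marks

Best selections within time 48 and stock limits:
- 4×Q3 + 1×Q7 + 1×Q1: time 43, value 192
- 3×Q3 + 2×Q7 + 1×Q1: time 44, value 181
Best: 192 marks.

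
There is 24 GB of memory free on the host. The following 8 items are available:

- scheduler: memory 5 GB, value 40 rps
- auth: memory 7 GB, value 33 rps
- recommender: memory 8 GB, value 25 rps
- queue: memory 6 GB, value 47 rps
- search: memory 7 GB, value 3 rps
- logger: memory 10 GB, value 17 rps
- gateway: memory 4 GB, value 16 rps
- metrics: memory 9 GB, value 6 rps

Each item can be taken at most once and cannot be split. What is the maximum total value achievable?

136 rps

Check high-value combinations within 24 GB:
- scheduler+auth+queue+gateway: memory 5+7+6+4=22, value 40+33+47+16=136
- scheduler+recommender+queue+gateway: memory 5+8+6+4=23, value 40+25+47+16=128
- scheduler+auth+queue: memory 5+7+6=18, value 40+33+47=120
- scheduler+auth+recommender+gateway: memory 5+7+8+4=24, value 40+33+25+16=114
- scheduler+recommender+queue: memory 5+8+6=19, value 40+25+47=112
Best: 136 rps.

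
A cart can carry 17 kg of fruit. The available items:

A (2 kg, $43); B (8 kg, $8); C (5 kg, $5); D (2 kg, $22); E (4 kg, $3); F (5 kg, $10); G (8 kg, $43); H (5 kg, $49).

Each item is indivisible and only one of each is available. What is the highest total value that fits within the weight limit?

$157

This is a 0/1 knapsack; check combinations near the capacity.
- A+D+G+H: weight 2+2+8+5=17, value 43+22+43+49=157
- A+G+H: weight 2+8+5=15, value 43+43+49=135
- A+D+F+H: weight 2+2+5+5=14, value 43+22+10+49=124
- A+B+D+H: weight 2+8+2+5=17, value 43+8+22+49=122
Best: $157.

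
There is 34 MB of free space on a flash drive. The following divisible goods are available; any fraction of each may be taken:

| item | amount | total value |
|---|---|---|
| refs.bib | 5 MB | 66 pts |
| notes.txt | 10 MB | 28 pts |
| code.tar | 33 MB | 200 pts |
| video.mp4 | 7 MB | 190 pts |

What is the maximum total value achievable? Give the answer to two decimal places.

Take in order of value per unit:
- video.mp4 (190/7 per unit): all 7 → value 190, running total 190.00
- refs.bib (66/5 per unit): all 5 → value 66, running total 256.00
- code.tar (200/33 per unit): 22 of 33 → value 22×200/33 = 133.3333, running total 389.33
Total 389.33.

389.33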